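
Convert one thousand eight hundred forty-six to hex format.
Convert one thousand eight hundred forty-six (English words) → 1×1000 + 8×100 + 46 = 1846 (decimal)
Convert 1846 (decimal) → 1846 = 7×256 + 3×16 + 6 → 0x736 (hexadecimal)
0x736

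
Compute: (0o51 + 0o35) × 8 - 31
Convert 0o51 (octal) → 5×8 + 1 = 41 (decimal)
Convert 0o35 (octal) → 3×8 + 5 = 29 (decimal)
Expression in decimal: (41 + 29) × 8 - 31
Parentheses first: 41 + 29 = 70
Multiply: 70 × 8 = 560
Subtract: 560 - 31 = 529
529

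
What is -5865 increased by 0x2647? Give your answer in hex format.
Convert 0x2647 (hexadecimal) → 2×4096 + 6×256 + 4×16 + 7 = 9799 (decimal)
Compute -5865 + 9799 = 3934
Convert 3934 (decimal) → 3934 = 15×256 + 5×16 + 14 → 0xF5E (hexadecimal)
0xF5E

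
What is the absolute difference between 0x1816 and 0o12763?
Convert 0x1816 (hexadecimal) → 1×4096 + 8×256 + 1×16 + 6 = 6166 (decimal)
Convert 0o12763 (octal) → 1×4096 + 2×512 + 7×64 + 6×8 + 3 = 5619 (decimal)
Compute |6166 - 5619| = 547
547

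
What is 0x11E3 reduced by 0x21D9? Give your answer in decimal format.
Convert 0x11E3 (hexadecimal) → 1×4096 + 1×256 + 14×16 + 3 = 4579 (decimal)
Convert 0x21D9 (hexadecimal) → 2×4096 + 1×256 + 13×16 + 9 = 8665 (decimal)
Compute 4579 - 8665 = -4086
-4086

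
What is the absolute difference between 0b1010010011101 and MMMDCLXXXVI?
Convert 0b1010010011101 (binary) → 4096 + 1024 + 128 + 16 + 8 + 4 + 1 = 5277 (decimal)
Convert MMMDCLXXXVI (Roman numeral) → 1000 + 1000 + 1000 + 500 + 100 + 50 + 10 + 10 + 10 + 5 + 1 = 3686 (decimal)
Compute |5277 - 3686| = 1591
1591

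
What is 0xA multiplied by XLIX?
Convert 0xA (hexadecimal) → 10 (decimal)
Convert XLIX (Roman numeral) → 40 + 9 = 49 (decimal)
Compute 10 × 49 = 490
490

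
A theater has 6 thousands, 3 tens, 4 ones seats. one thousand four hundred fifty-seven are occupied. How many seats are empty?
Convert 6 thousands, 3 tens, 4 ones (place-value notation) → 6×1000 + 3×10 + 4 = 6034 (decimal)
Convert one thousand four hundred fifty-seven (English words) → 1×1000 + 4×100 + 57 = 1457 (decimal)
Compute 6034 - 1457 = 4577
4577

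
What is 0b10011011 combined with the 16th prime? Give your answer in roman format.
Convert 0b10011011 (binary) → 128 + 16 + 8 + 2 + 1 = 155 (decimal)
Convert the 16th prime (prime index) → 53 (decimal)
Compute 155 + 53 = 208
Convert 208 (decimal) → 208 = 100 + 100 + 5 + 1 + 1 + 1 → CCVIII (Roman numeral)
CCVIII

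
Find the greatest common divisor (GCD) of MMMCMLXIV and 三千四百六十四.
Convert MMMCMLXIV (Roman numeral) → 1000 + 1000 + 1000 + 900 + 50 + 10 + 4 = 3964 (decimal)
Convert 三千四百六十四 (Chinese numeral) → 3×1000 + 4×100 + 6×10 + 4 = 3464 (decimal)
Compute gcd(3964, 3464) = 4
4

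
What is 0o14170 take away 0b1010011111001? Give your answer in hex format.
Convert 0o14170 (octal) → 1×4096 + 4×512 + 1×64 + 7×8 = 6264 (decimal)
Convert 0b1010011111001 (binary) → 4096 + 1024 + 128 + 64 + 32 + 16 + 8 + 1 = 5369 (decimal)
Compute 6264 - 5369 = 895
Convert 895 (decimal) → 895 = 3×256 + 7×16 + 15 → 0x37F (hexadecimal)
0x37F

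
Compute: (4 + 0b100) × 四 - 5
Convert 0b100 (binary) → 4 (decimal)
Convert 四 (Chinese numeral) → 4 (decimal)
Expression in decimal: (4 + 4) × 4 - 5
Parentheses first: 4 + 4 = 8
Multiply: 8 × 4 = 32
Subtract: 32 - 5 = 27
27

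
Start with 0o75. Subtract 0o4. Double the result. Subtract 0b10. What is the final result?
Convert 0o75 (octal) → 7×8 + 5 = 61 (decimal)
Start: 61
Convert 0o4 (octal) → 4 (decimal)
61 - 4 = 57
57 × 2 = 114
Convert 0b10 (binary) → 2 (decimal)
114 - 2 = 112
112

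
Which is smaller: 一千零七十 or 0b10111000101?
Convert 一千零七十 (Chinese numeral) → 1×1000 + 7×10 = 1070 (decimal)
Convert 0b10111000101 (binary) → 1024 + 256 + 128 + 64 + 4 + 1 = 1477 (decimal)
Compare 1070 vs 1477: smaller = 1070
1070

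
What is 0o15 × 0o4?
Convert 0o15 (octal) → 1×8 + 5 = 13 (decimal)
Convert 0o4 (octal) → 4 (decimal)
Compute 13 × 4 = 52
52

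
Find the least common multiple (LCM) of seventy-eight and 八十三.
Convert seventy-eight (English words) → 78 (decimal)
Convert 八十三 (Chinese numeral) → 8×10 + 3 = 83 (decimal)
Compute lcm(78, 83) = 6474
6474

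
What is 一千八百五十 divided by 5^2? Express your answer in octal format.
Convert 一千八百五十 (Chinese numeral) → 1×1000 + 8×100 + 5×10 = 1850 (decimal)
Convert 5^2 (power) → 25 (decimal)
Compute 1850 ÷ 25 = 74
Convert 74 (decimal) → 74 = 1×64 + 1×8 + 2 → 0o112 (octal)
0o112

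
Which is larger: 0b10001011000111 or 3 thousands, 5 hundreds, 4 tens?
Convert 0b10001011000111 (binary) → 8192 + 512 + 128 + 64 + 4 + 2 + 1 = 8903 (decimal)
Convert 3 thousands, 5 hundreds, 4 tens (place-value notation) → 3×1000 + 5×100 + 4×10 = 3540 (decimal)
Compare 8903 vs 3540: larger = 8903
8903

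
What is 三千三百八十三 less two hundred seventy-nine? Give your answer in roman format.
Convert 三千三百八十三 (Chinese numeral) → 3×1000 + 3×100 + 8×10 + 3 = 3383 (decimal)
Convert two hundred seventy-nine (English words) → 2×100 + 79 = 279 (decimal)
Compute 3383 - 279 = 3104
Convert 3104 (decimal) → 3104 = 1000 + 1000 + 1000 + 100 + 4 → MMMCIV (Roman numeral)
MMMCIV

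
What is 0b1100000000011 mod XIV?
Convert 0b1100000000011 (binary) → 4096 + 2048 + 2 + 1 = 6147 (decimal)
Convert XIV (Roman numeral) → 10 + 4 = 14 (decimal)
Compute 6147 mod 14 = 1
1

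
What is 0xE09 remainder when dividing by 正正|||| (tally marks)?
Convert 0xE09 (hexadecimal) → 14×256 + 9 = 3593 (decimal)
Convert 正正|||| (tally marks) → 5 + 5 + 4 = 14 (decimal)
Compute 3593 mod 14 = 9
9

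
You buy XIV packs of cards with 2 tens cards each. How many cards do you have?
Convert 2 tens (place-value notation) → 2×10 = 20 (decimal)
Convert XIV (Roman numeral) → 10 + 4 = 14 (decimal)
Compute 20 × 14 = 280
280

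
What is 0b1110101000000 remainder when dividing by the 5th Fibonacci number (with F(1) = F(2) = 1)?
Convert 0b1110101000000 (binary) → 4096 + 2048 + 1024 + 256 + 64 = 7488 (decimal)
Convert the 5th Fibonacci number (with F(1) = F(2) = 1) (Fibonacci index) → 1, 1, 2, 3, 5 → 5 (decimal)
Compute 7488 mod 5 = 3
3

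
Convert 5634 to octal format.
Convert 5634 (decimal) → 5634 = 1×4096 + 3×512 + 2 → 0o13002 (octal)
0o13002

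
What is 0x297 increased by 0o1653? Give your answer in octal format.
Convert 0x297 (hexadecimal) → 2×256 + 9×16 + 7 = 663 (decimal)
Convert 0o1653 (octal) → 1×512 + 6×64 + 5×8 + 3 = 939 (decimal)
Compute 663 + 939 = 1602
Convert 1602 (decimal) → 1602 = 3×512 + 1×64 + 2 → 0o3102 (octal)
0o3102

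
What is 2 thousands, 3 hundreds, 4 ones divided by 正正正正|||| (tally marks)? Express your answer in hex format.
Convert 2 thousands, 3 hundreds, 4 ones (place-value notation) → 2×1000 + 3×100 + 4 = 2304 (decimal)
Convert 正正正正|||| (tally marks) → 5 + 5 + 5 + 5 + 4 = 24 (decimal)
Compute 2304 ÷ 24 = 96
Convert 96 (decimal) → 96 = 6×16 → 0x60 (hexadecimal)
0x60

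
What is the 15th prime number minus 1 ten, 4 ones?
The 15th prime number = 47
Convert 1 ten, 4 ones (place-value notation) → 1×10 + 4 = 14 (decimal)
Compute 47 - 14 = 33
33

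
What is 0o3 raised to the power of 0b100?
Convert 0o3 (octal) → 3 (decimal)
Convert 0b100 (binary) → 4 (decimal)
Compute 3 ^ 4 = 81
81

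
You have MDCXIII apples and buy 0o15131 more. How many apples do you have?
Convert MDCXIII (Roman numeral) → 1000 + 500 + 100 + 10 + 1 + 1 + 1 = 1613 (decimal)
Convert 0o15131 (octal) → 1×4096 + 5×512 + 1×64 + 3×8 + 1 = 6745 (decimal)
Compute 1613 + 6745 = 8358
8358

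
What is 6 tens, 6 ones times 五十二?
Convert 6 tens, 6 ones (place-value notation) → 6×10 + 6 = 66 (decimal)
Convert 五十二 (Chinese numeral) → 5×10 + 2 = 52 (decimal)
Compute 66 × 52 = 3432
3432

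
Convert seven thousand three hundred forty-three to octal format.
Convert seven thousand three hundred forty-three (English words) → 7×1000 + 3×100 + 43 = 7343 (decimal)
Convert 7343 (decimal) → 7343 = 1×4096 + 6×512 + 2×64 + 5×8 + 7 → 0o16257 (octal)
0o16257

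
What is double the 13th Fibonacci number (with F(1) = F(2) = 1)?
The 13th Fibonacci number (with F(1) = F(2) = 1): 1, 1, 2, 3, 5, 8, 13, 21, 34, 55, 89, 144, 233 → 233
Compute 233 × 2 = 466
466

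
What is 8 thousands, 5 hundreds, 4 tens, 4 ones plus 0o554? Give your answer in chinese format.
Convert 8 thousands, 5 hundreds, 4 tens, 4 ones (place-value notation) → 8×1000 + 5×100 + 4×10 + 4 = 8544 (decimal)
Convert 0o554 (octal) → 5×64 + 5×8 + 4 = 364 (decimal)
Compute 8544 + 364 = 8908
Convert 8908 (decimal) → 8908 = 8×1000 + 9×100 + 8 → 八千九百零八 (Chinese numeral)
八千九百零八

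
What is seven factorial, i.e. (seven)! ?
Convert seven (English words) → 7 (decimal)
Compute 7! = 5040
5040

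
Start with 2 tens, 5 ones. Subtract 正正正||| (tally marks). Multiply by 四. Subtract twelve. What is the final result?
Convert 2 tens, 5 ones (place-value notation) → 2×10 + 5 = 25 (decimal)
Start: 25
Convert 正正正||| (tally marks) → 5 + 5 + 5 + 3 = 18 (decimal)
25 - 18 = 7
Convert 四 (Chinese numeral) → 4 (decimal)
7 × 4 = 28
Convert twelve (English words) → 12 (decimal)
28 - 12 = 16
16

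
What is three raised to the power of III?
Convert three (English words) → 3 (decimal)
Convert III (Roman numeral) → 1 + 1 + 1 = 3 (decimal)
Compute 3 ^ 3 = 27
27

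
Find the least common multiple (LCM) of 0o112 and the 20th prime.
Convert 0o112 (octal) → 1×64 + 1×8 + 2 = 74 (decimal)
Convert the 20th prime (prime index) → 71 (decimal)
Compute lcm(74, 71) = 5254
5254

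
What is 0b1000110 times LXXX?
Convert 0b1000110 (binary) → 64 + 4 + 2 = 70 (decimal)
Convert LXXX (Roman numeral) → 50 + 10 + 10 + 10 = 80 (decimal)
Compute 70 × 80 = 5600
5600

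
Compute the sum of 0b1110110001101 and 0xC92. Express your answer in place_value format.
Convert 0b1110110001101 (binary) → 4096 + 2048 + 1024 + 256 + 128 + 8 + 4 + 1 = 7565 (decimal)
Convert 0xC92 (hexadecimal) → 12×256 + 9×16 + 2 = 3218 (decimal)
Compute 7565 + 3218 = 10783
Convert 10783 (decimal) → 10783 = 10×1000 + 7×100 + 8×10 + 3 → 10 thousands, 7 hundreds, 8 tens, 3 ones (place-value notation)
10 thousands, 7 hundreds, 8 tens, 3 ones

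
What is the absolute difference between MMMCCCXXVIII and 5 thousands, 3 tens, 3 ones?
Convert MMMCCCXXVIII (Roman numeral) → 1000 + 1000 + 1000 + 100 + 100 + 100 + 10 + 10 + 5 + 1 + 1 + 1 = 3328 (decimal)
Convert 5 thousands, 3 tens, 3 ones (place-value notation) → 5×1000 + 3×10 + 3 = 5033 (decimal)
Compute |3328 - 5033| = 1705
1705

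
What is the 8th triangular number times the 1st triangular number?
Convert the 8th triangular number (triangular index) → 8×9/2 = 36 (decimal)
Convert the 1st triangular number (triangular index) → 1×2/2 = 1 (decimal)
Compute 36 × 1 = 36
36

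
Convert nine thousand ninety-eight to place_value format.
Convert nine thousand ninety-eight (English words) → 9×1000 + 98 = 9098 (decimal)
Convert 9098 (decimal) → 9098 = 9×1000 + 9×10 + 8 → 9 thousands, 9 tens, 8 ones (place-value notation)
9 thousands, 9 tens, 8 ones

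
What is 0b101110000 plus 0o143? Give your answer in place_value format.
Convert 0b101110000 (binary) → 256 + 64 + 32 + 16 = 368 (decimal)
Convert 0o143 (octal) → 1×64 + 4×8 + 3 = 99 (decimal)
Compute 368 + 99 = 467
Convert 467 (decimal) → 467 = 4×100 + 6×10 + 7 → 4 hundreds, 6 tens, 7 ones (place-value notation)
4 hundreds, 6 tens, 7 ones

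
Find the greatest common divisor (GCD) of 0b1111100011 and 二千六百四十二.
Convert 0b1111100011 (binary) → 512 + 256 + 128 + 64 + 32 + 2 + 1 = 995 (decimal)
Convert 二千六百四十二 (Chinese numeral) → 2×1000 + 6×100 + 4×10 + 2 = 2642 (decimal)
Compute gcd(995, 2642) = 1
1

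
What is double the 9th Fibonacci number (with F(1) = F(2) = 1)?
The 9th Fibonacci number (with F(1) = F(2) = 1): 1, 1, 2, 3, 5, 8, 13, 21, 34 → 34
Compute 34 × 2 = 68
68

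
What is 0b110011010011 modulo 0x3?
Convert 0b110011010011 (binary) → 2048 + 1024 + 128 + 64 + 16 + 2 + 1 = 3283 (decimal)
Convert 0x3 (hexadecimal) → 3 (decimal)
Compute 3283 mod 3 = 1
1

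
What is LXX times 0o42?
Convert LXX (Roman numeral) → 50 + 10 + 10 = 70 (decimal)
Convert 0o42 (octal) → 4×8 + 2 = 34 (decimal)
Compute 70 × 34 = 2380
2380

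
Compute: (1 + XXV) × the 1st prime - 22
Convert XXV (Roman numeral) → 10 + 10 + 5 = 25 (decimal)
Convert the 1st prime (prime index) → 2 (decimal)
Expression in decimal: (1 + 25) × 2 - 22
Parentheses first: 1 + 25 = 26
Multiply: 26 × 2 = 52
Subtract: 52 - 22 = 30
30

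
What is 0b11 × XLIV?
Convert 0b11 (binary) → 2 + 1 = 3 (decimal)
Convert XLIV (Roman numeral) → 40 + 4 = 44 (decimal)
Compute 3 × 44 = 132
132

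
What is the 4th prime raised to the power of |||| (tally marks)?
Convert the 4th prime (prime index) → 7 (decimal)
Convert |||| (tally marks) → 4 (decimal)
Compute 7 ^ 4 = 2401
2401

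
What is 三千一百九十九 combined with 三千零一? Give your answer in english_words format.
Convert 三千一百九十九 (Chinese numeral) → 3×1000 + 1×100 + 9×10 + 9 = 3199 (decimal)
Convert 三千零一 (Chinese numeral) → 3×1000 + 1 = 3001 (decimal)
Compute 3199 + 3001 = 6200
Convert 6200 (decimal) → 6200 = 6×1000 + 2×100 → six thousand two hundred (English words)
six thousand two hundred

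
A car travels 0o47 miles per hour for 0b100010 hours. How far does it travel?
Convert 0o47 (octal) → 4×8 + 7 = 39 (decimal)
Convert 0b100010 (binary) → 32 + 2 = 34 (decimal)
Compute 39 × 34 = 1326
1326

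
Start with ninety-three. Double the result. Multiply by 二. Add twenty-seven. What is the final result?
Convert ninety-three (English words) → 93 (decimal)
Start: 93
93 × 2 = 186
Convert 二 (Chinese numeral) → 2 (decimal)
186 × 2 = 372
Convert twenty-seven (English words) → 27 (decimal)
372 + 27 = 399
399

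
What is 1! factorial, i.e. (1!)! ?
Convert 1! (factorial) → 1 (decimal)
Compute 1! = 1
1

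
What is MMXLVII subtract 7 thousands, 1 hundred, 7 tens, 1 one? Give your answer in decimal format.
Convert MMXLVII (Roman numeral) → 1000 + 1000 + 40 + 5 + 1 + 1 = 2047 (decimal)
Convert 7 thousands, 1 hundred, 7 tens, 1 one (place-value notation) → 7×1000 + 1×100 + 7×10 + 1 = 7171 (decimal)
Compute 2047 - 7171 = -5124
-5124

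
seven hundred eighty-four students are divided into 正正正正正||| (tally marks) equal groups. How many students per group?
Convert seven hundred eighty-four (English words) → 7×100 + 84 = 784 (decimal)
Convert 正正正正正||| (tally marks) → 5 + 5 + 5 + 5 + 5 + 3 = 28 (decimal)
Compute 784 ÷ 28 = 28
28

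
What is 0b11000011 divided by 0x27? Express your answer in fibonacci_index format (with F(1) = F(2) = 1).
Convert 0b11000011 (binary) → 128 + 64 + 2 + 1 = 195 (decimal)
Convert 0x27 (hexadecimal) → 2×16 + 7 = 39 (decimal)
Compute 195 ÷ 39 = 5
Convert 5 (decimal) → 1, 1, 2, 3, 5 → the 5th Fibonacci number (Fibonacci index)
the 5th Fibonacci number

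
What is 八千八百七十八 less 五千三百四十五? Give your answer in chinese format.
Convert 八千八百七十八 (Chinese numeral) → 8×1000 + 8×100 + 7×10 + 8 = 8878 (decimal)
Convert 五千三百四十五 (Chinese numeral) → 5×1000 + 3×100 + 4×10 + 5 = 5345 (decimal)
Compute 8878 - 5345 = 3533
Convert 3533 (decimal) → 3533 = 3×1000 + 5×100 + 3×10 + 3 → 三千五百三十三 (Chinese numeral)
三千五百三十三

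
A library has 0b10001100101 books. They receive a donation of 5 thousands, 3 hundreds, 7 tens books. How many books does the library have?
Convert 0b10001100101 (binary) → 1024 + 64 + 32 + 4 + 1 = 1125 (decimal)
Convert 5 thousands, 3 hundreds, 7 tens (place-value notation) → 5×1000 + 3×100 + 7×10 = 5370 (decimal)
Compute 1125 + 5370 = 6495
6495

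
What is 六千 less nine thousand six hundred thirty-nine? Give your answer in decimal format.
Convert 六千 (Chinese numeral) → 6×1000 = 6000 (decimal)
Convert nine thousand six hundred thirty-nine (English words) → 9×1000 + 6×100 + 39 = 9639 (decimal)
Compute 6000 - 9639 = -3639
-3639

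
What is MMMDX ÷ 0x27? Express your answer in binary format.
Convert MMMDX (Roman numeral) → 1000 + 1000 + 1000 + 500 + 10 = 3510 (decimal)
Convert 0x27 (hexadecimal) → 2×16 + 7 = 39 (decimal)
Compute 3510 ÷ 39 = 90
Convert 90 (decimal) → 90 = 64 + 16 + 8 + 2 → 0b1011010 (binary)
0b1011010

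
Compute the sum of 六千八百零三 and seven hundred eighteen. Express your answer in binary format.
Convert 六千八百零三 (Chinese numeral) → 6×1000 + 8×100 + 3 = 6803 (decimal)
Convert seven hundred eighteen (English words) → 7×100 + 18 = 718 (decimal)
Compute 6803 + 718 = 7521
Convert 7521 (decimal) → 7521 = 4096 + 2048 + 1024 + 256 + 64 + 32 + 1 → 0b1110101100001 (binary)
0b1110101100001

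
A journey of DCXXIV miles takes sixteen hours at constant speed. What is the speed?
Convert DCXXIV (Roman numeral) → 500 + 100 + 10 + 10 + 4 = 624 (decimal)
Convert sixteen (English words) → 16 (decimal)
Compute 624 ÷ 16 = 39
39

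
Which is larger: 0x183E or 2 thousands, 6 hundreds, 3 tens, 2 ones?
Convert 0x183E (hexadecimal) → 1×4096 + 8×256 + 3×16 + 14 = 6206 (decimal)
Convert 2 thousands, 6 hundreds, 3 tens, 2 ones (place-value notation) → 2×1000 + 6×100 + 3×10 + 2 = 2632 (decimal)
Compare 6206 vs 2632: larger = 6206
6206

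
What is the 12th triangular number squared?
The 12th triangular number = 12×13/2 = 78
Compute 78² = 78 × 78 = 6084
6084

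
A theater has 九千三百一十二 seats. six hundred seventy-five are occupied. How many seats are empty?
Convert 九千三百一十二 (Chinese numeral) → 9×1000 + 3×100 + 1×10 + 2 = 9312 (decimal)
Convert six hundred seventy-five (English words) → 6×100 + 75 = 675 (decimal)
Compute 9312 - 675 = 8637
8637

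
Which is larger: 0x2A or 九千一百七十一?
Convert 0x2A (hexadecimal) → 2×16 + 10 = 42 (decimal)
Convert 九千一百七十一 (Chinese numeral) → 9×1000 + 1×100 + 7×10 + 1 = 9171 (decimal)
Compare 42 vs 9171: larger = 9171
9171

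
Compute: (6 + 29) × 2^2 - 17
Convert 2^2 (power) → 4 (decimal)
Expression in decimal: (6 + 29) × 4 - 17
Parentheses first: 6 + 29 = 35
Multiply: 35 × 4 = 140
Subtract: 140 - 17 = 123
123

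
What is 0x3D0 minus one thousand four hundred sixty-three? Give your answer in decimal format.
Convert 0x3D0 (hexadecimal) → 3×256 + 13×16 = 976 (decimal)
Convert one thousand four hundred sixty-three (English words) → 1×1000 + 4×100 + 63 = 1463 (decimal)
Compute 976 - 1463 = -487
-487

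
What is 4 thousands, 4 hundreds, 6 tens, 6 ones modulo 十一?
Convert 4 thousands, 4 hundreds, 6 tens, 6 ones (place-value notation) → 4×1000 + 4×100 + 6×10 + 6 = 4466 (decimal)
Convert 十一 (Chinese numeral) → 1×10 + 1 = 11 (decimal)
Compute 4466 mod 11 = 0
0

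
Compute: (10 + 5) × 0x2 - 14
Convert 0x2 (hexadecimal) → 2 (decimal)
Expression in decimal: (10 + 5) × 2 - 14
Parentheses first: 10 + 5 = 15
Multiply: 15 × 2 = 30
Subtract: 30 - 14 = 16
16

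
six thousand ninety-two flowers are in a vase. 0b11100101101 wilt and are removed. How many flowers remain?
Convert six thousand ninety-two (English words) → 6×1000 + 92 = 6092 (decimal)
Convert 0b11100101101 (binary) → 1024 + 512 + 256 + 32 + 8 + 4 + 1 = 1837 (decimal)
Compute 6092 - 1837 = 4255
4255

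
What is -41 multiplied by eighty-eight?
Convert eighty-eight (English words) → 88 (decimal)
Compute -41 × 88 = -3608
-3608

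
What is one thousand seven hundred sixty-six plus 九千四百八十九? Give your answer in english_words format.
Convert one thousand seven hundred sixty-six (English words) → 1×1000 + 7×100 + 66 = 1766 (decimal)
Convert 九千四百八十九 (Chinese numeral) → 9×1000 + 4×100 + 8×10 + 9 = 9489 (decimal)
Compute 1766 + 9489 = 11255
Convert 11255 (decimal) → 11255 = 11×1000 + 2×100 + 55 → eleven thousand two hundred fifty-five (English words)
eleven thousand two hundred fifty-five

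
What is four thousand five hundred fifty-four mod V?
Convert four thousand five hundred fifty-four (English words) → 4×1000 + 5×100 + 54 = 4554 (decimal)
Convert V (Roman numeral) → 5 (decimal)
Compute 4554 mod 5 = 4
4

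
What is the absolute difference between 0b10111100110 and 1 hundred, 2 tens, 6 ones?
Convert 0b10111100110 (binary) → 1024 + 256 + 128 + 64 + 32 + 4 + 2 = 1510 (decimal)
Convert 1 hundred, 2 tens, 6 ones (place-value notation) → 1×100 + 2×10 + 6 = 126 (decimal)
Compute |1510 - 126| = 1384
1384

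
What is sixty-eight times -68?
Convert sixty-eight (English words) → 68 (decimal)
Compute 68 × -68 = -4624
-4624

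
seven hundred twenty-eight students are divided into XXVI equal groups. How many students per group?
Convert seven hundred twenty-eight (English words) → 7×100 + 28 = 728 (decimal)
Convert XXVI (Roman numeral) → 10 + 10 + 5 + 1 = 26 (decimal)
Compute 728 ÷ 26 = 28
28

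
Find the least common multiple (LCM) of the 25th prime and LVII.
Convert the 25th prime (prime index) → 97 (decimal)
Convert LVII (Roman numeral) → 50 + 5 + 1 + 1 = 57 (decimal)
Compute lcm(97, 57) = 5529
5529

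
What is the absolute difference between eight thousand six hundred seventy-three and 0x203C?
Convert eight thousand six hundred seventy-three (English words) → 8×1000 + 6×100 + 73 = 8673 (decimal)
Convert 0x203C (hexadecimal) → 2×4096 + 3×16 + 12 = 8252 (decimal)
Compute |8673 - 8252| = 421
421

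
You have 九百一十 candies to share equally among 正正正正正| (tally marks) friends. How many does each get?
Convert 九百一十 (Chinese numeral) → 9×100 + 1×10 = 910 (decimal)
Convert 正正正正正| (tally marks) → 5 + 5 + 5 + 5 + 5 + 1 = 26 (decimal)
Compute 910 ÷ 26 = 35
35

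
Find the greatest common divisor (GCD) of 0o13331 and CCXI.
Convert 0o13331 (octal) → 1×4096 + 3×512 + 3×64 + 3×8 + 1 = 5849 (decimal)
Convert CCXI (Roman numeral) → 100 + 100 + 10 + 1 = 211 (decimal)
Compute gcd(5849, 211) = 1
1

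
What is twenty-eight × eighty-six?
Convert twenty-eight (English words) → 28 (decimal)
Convert eighty-six (English words) → 86 (decimal)
Compute 28 × 86 = 2408
2408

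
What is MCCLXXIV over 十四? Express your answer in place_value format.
Convert MCCLXXIV (Roman numeral) → 1000 + 100 + 100 + 50 + 10 + 10 + 4 = 1274 (decimal)
Convert 十四 (Chinese numeral) → 1×10 + 4 = 14 (decimal)
Compute 1274 ÷ 14 = 91
Convert 91 (decimal) → 91 = 9×10 + 1 → 9 tens, 1 one (place-value notation)
9 tens, 1 one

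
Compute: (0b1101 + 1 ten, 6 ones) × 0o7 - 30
Convert 0b1101 (binary) → 8 + 4 + 1 = 13 (decimal)
Convert 1 ten, 6 ones (place-value notation) → 1×10 + 6 = 16 (decimal)
Convert 0o7 (octal) → 7 (decimal)
Expression in decimal: (13 + 16) × 7 - 30
Parentheses first: 13 + 16 = 29
Multiply: 29 × 7 = 203
Subtract: 203 - 30 = 173
173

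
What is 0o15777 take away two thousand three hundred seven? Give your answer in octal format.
Convert 0o15777 (octal) → 1×4096 + 5×512 + 7×64 + 7×8 + 7 = 7167 (decimal)
Convert two thousand three hundred seven (English words) → 2×1000 + 3×100 + 7 = 2307 (decimal)
Compute 7167 - 2307 = 4860
Convert 4860 (decimal) → 4860 = 1×4096 + 1×512 + 3×64 + 7×8 + 4 → 0o11374 (octal)
0o11374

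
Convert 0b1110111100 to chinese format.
Convert 0b1110111100 (binary) → 512 + 256 + 128 + 32 + 16 + 8 + 4 = 956 (decimal)
Convert 956 (decimal) → 956 = 9×100 + 5×10 + 6 → 九百五十六 (Chinese numeral)
九百五十六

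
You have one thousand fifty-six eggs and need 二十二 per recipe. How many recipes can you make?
Convert one thousand fifty-six (English words) → 1×1000 + 56 = 1056 (decimal)
Convert 二十二 (Chinese numeral) → 2×10 + 2 = 22 (decimal)
Compute 1056 ÷ 22 = 48
48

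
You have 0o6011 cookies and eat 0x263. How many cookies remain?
Convert 0o6011 (octal) → 6×512 + 1×8 + 1 = 3081 (decimal)
Convert 0x263 (hexadecimal) → 2×256 + 6×16 + 3 = 611 (decimal)
Compute 3081 - 611 = 2470
2470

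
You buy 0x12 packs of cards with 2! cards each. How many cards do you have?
Convert 2! (factorial) → 2 (decimal)
Convert 0x12 (hexadecimal) → 1×16 + 2 = 18 (decimal)
Compute 2 × 18 = 36
36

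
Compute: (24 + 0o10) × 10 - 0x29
Convert 0o10 (octal) → 1×8 = 8 (decimal)
Convert 0x29 (hexadecimal) → 2×16 + 9 = 41 (decimal)
Expression in decimal: (24 + 8) × 10 - 41
Parentheses first: 24 + 8 = 32
Multiply: 32 × 10 = 320
Subtract: 320 - 41 = 279
279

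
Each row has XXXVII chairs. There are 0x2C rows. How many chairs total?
Convert XXXVII (Roman numeral) → 10 + 10 + 10 + 5 + 1 + 1 = 37 (decimal)
Convert 0x2C (hexadecimal) → 2×16 + 12 = 44 (decimal)
Compute 37 × 44 = 1628
1628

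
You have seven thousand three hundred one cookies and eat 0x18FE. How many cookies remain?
Convert seven thousand three hundred one (English words) → 7×1000 + 3×100 + 1 = 7301 (decimal)
Convert 0x18FE (hexadecimal) → 1×4096 + 8×256 + 15×16 + 14 = 6398 (decimal)
Compute 7301 - 6398 = 903
903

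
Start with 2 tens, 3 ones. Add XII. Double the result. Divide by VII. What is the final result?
Convert 2 tens, 3 ones (place-value notation) → 2×10 + 3 = 23 (decimal)
Start: 23
Convert XII (Roman numeral) → 10 + 1 + 1 = 12 (decimal)
23 + 12 = 35
35 × 2 = 70
Convert VII (Roman numeral) → 5 + 1 + 1 = 7 (decimal)
70 ÷ 7 = 10
10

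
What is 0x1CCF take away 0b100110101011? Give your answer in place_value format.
Convert 0x1CCF (hexadecimal) → 1×4096 + 12×256 + 12×16 + 15 = 7375 (decimal)
Convert 0b100110101011 (binary) → 2048 + 256 + 128 + 32 + 8 + 2 + 1 = 2475 (decimal)
Compute 7375 - 2475 = 4900
Convert 4900 (decimal) → 4900 = 4×1000 + 9×100 → 4 thousands, 9 hundreds (place-value notation)
4 thousands, 9 hundreds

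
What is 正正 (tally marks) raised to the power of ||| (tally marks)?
Convert 正正 (tally marks) → 5 + 5 = 10 (decimal)
Convert ||| (tally marks) → 3 (decimal)
Compute 10 ^ 3 = 1000
1000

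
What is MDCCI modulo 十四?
Convert MDCCI (Roman numeral) → 1000 + 500 + 100 + 100 + 1 = 1701 (decimal)
Convert 十四 (Chinese numeral) → 1×10 + 4 = 14 (decimal)
Compute 1701 mod 14 = 7
7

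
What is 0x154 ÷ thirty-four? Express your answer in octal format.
Convert 0x154 (hexadecimal) → 1×256 + 5×16 + 4 = 340 (decimal)
Convert thirty-four (English words) → 34 (decimal)
Compute 340 ÷ 34 = 10
Convert 10 (decimal) → 10 = 1×8 + 2 → 0o12 (octal)
0o12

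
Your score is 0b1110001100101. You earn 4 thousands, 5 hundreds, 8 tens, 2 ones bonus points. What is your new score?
Convert 0b1110001100101 (binary) → 4096 + 2048 + 1024 + 64 + 32 + 4 + 1 = 7269 (decimal)
Convert 4 thousands, 5 hundreds, 8 tens, 2 ones (place-value notation) → 4×1000 + 5×100 + 8×10 + 2 = 4582 (decimal)
Compute 7269 + 4582 = 11851
11851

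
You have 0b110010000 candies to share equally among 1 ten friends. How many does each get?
Convert 0b110010000 (binary) → 256 + 128 + 16 = 400 (decimal)
Convert 1 ten (place-value notation) → 1×10 = 10 (decimal)
Compute 400 ÷ 10 = 40
40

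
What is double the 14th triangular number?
The 14th triangular number = 14×15/2 = 105
Compute 105 × 2 = 210
210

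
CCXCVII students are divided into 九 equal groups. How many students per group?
Convert CCXCVII (Roman numeral) → 100 + 100 + 90 + 5 + 1 + 1 = 297 (decimal)
Convert 九 (Chinese numeral) → 9 (decimal)
Compute 297 ÷ 9 = 33
33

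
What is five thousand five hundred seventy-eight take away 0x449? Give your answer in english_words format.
Convert five thousand five hundred seventy-eight (English words) → 5×1000 + 5×100 + 78 = 5578 (decimal)
Convert 0x449 (hexadecimal) → 4×256 + 4×16 + 9 = 1097 (decimal)
Compute 5578 - 1097 = 4481
Convert 4481 (decimal) → 4481 = 4×1000 + 4×100 + 81 → four thousand four hundred eighty-one (English words)
four thousand four hundred eighty-one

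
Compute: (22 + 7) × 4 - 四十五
Convert 四十五 (Chinese numeral) → 4×10 + 5 = 45 (decimal)
Expression in decimal: (22 + 7) × 4 - 45
Parentheses first: 22 + 7 = 29
Multiply: 29 × 4 = 116
Subtract: 116 - 45 = 71
71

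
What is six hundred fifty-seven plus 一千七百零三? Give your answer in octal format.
Convert six hundred fifty-seven (English words) → 6×100 + 57 = 657 (decimal)
Convert 一千七百零三 (Chinese numeral) → 1×1000 + 7×100 + 3 = 1703 (decimal)
Compute 657 + 1703 = 2360
Convert 2360 (decimal) → 2360 = 4×512 + 4×64 + 7×8 → 0o4470 (octal)
0o4470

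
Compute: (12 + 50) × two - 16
Convert two (English words) → 2 (decimal)
Expression in decimal: (12 + 50) × 2 - 16
Parentheses first: 12 + 50 = 62
Multiply: 62 × 2 = 124
Subtract: 124 - 16 = 108
108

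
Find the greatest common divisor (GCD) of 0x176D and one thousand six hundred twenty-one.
Convert 0x176D (hexadecimal) → 1×4096 + 7×256 + 6×16 + 13 = 5997 (decimal)
Convert one thousand six hundred twenty-one (English words) → 1×1000 + 6×100 + 21 = 1621 (decimal)
Compute gcd(5997, 1621) = 1
1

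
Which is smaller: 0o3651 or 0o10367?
Convert 0o3651 (octal) → 3×512 + 6×64 + 5×8 + 1 = 1961 (decimal)
Convert 0o10367 (octal) → 1×4096 + 3×64 + 6×8 + 7 = 4343 (decimal)
Compare 1961 vs 4343: smaller = 1961
1961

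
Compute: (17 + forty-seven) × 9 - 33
Convert forty-seven (English words) → 47 (decimal)
Expression in decimal: (17 + 47) × 9 - 33
Parentheses first: 17 + 47 = 64
Multiply: 64 × 9 = 576
Subtract: 576 - 33 = 543
543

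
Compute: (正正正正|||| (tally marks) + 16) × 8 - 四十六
Convert 正正正正|||| (tally marks) → 5 + 5 + 5 + 5 + 4 = 24 (decimal)
Convert 四十六 (Chinese numeral) → 4×10 + 6 = 46 (decimal)
Expression in decimal: (24 + 16) × 8 - 46
Parentheses first: 24 + 16 = 40
Multiply: 40 × 8 = 320
Subtract: 320 - 46 = 274
274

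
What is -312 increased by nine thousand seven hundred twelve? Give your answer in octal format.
Convert nine thousand seven hundred twelve (English words) → 9×1000 + 7×100 + 12 = 9712 (decimal)
Compute -312 + 9712 = 9400
Convert 9400 (decimal) → 9400 = 2×4096 + 2×512 + 2×64 + 7×8 → 0o22270 (octal)
0o22270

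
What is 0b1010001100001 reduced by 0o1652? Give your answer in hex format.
Convert 0b1010001100001 (binary) → 4096 + 1024 + 64 + 32 + 1 = 5217 (decimal)
Convert 0o1652 (octal) → 1×512 + 6×64 + 5×8 + 2 = 938 (decimal)
Compute 5217 - 938 = 4279
Convert 4279 (decimal) → 4279 = 1×4096 + 11×16 + 7 → 0x10B7 (hexadecimal)
0x10B7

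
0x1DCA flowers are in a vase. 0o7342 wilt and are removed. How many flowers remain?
Convert 0x1DCA (hexadecimal) → 1×4096 + 13×256 + 12×16 + 10 = 7626 (decimal)
Convert 0o7342 (octal) → 7×512 + 3×64 + 4×8 + 2 = 3810 (decimal)
Compute 7626 - 3810 = 3816
3816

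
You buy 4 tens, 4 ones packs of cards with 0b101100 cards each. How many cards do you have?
Convert 0b101100 (binary) → 32 + 8 + 4 = 44 (decimal)
Convert 4 tens, 4 ones (place-value notation) → 4×10 + 4 = 44 (decimal)
Compute 44 × 44 = 1936
1936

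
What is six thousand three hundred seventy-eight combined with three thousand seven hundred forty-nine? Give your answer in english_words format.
Convert six thousand three hundred seventy-eight (English words) → 6×1000 + 3×100 + 78 = 6378 (decimal)
Convert three thousand seven hundred forty-nine (English words) → 3×1000 + 7×100 + 49 = 3749 (decimal)
Compute 6378 + 3749 = 10127
Convert 10127 (decimal) → 10127 = 10×1000 + 1×100 + 27 → ten thousand one hundred twenty-seven (English words)
ten thousand one hundred twenty-seven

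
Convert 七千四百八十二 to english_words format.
Convert 七千四百八十二 (Chinese numeral) → 7×1000 + 4×100 + 8×10 + 2 = 7482 (decimal)
Convert 7482 (decimal) → 7482 = 7×1000 + 4×100 + 82 → seven thousand four hundred eighty-two (English words)
seven thousand four hundred eighty-two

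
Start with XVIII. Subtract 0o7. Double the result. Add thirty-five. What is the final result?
Convert XVIII (Roman numeral) → 10 + 5 + 1 + 1 + 1 = 18 (decimal)
Start: 18
Convert 0o7 (octal) → 7 (decimal)
18 - 7 = 11
11 × 2 = 22
Convert thirty-five (English words) → 35 (decimal)
22 + 35 = 57
57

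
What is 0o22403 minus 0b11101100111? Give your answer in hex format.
Convert 0o22403 (octal) → 2×4096 + 2×512 + 4×64 + 3 = 9475 (decimal)
Convert 0b11101100111 (binary) → 1024 + 512 + 256 + 64 + 32 + 4 + 2 + 1 = 1895 (decimal)
Compute 9475 - 1895 = 7580
Convert 7580 (decimal) → 7580 = 1×4096 + 13×256 + 9×16 + 12 → 0x1D9C (hexadecimal)
0x1D9C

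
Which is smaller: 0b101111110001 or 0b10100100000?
Convert 0b101111110001 (binary) → 2048 + 512 + 256 + 128 + 64 + 32 + 16 + 1 = 3057 (decimal)
Convert 0b10100100000 (binary) → 1024 + 256 + 32 = 1312 (decimal)
Compare 3057 vs 1312: smaller = 1312
1312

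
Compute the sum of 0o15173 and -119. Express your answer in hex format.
Convert 0o15173 (octal) → 1×4096 + 5×512 + 1×64 + 7×8 + 3 = 6779 (decimal)
Compute 6779 + -119 = 6660
Convert 6660 (decimal) → 6660 = 1×4096 + 10×256 + 4 → 0x1A04 (hexadecimal)
0x1A04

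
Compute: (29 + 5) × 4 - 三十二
Convert 三十二 (Chinese numeral) → 3×10 + 2 = 32 (decimal)
Expression in decimal: (29 + 5) × 4 - 32
Parentheses first: 29 + 5 = 34
Multiply: 34 × 4 = 136
Subtract: 136 - 32 = 104
104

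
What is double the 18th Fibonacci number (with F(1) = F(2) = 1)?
The 18th Fibonacci number (with F(1) = F(2) = 1) = 2584
Compute 2584 × 2 = 5168
5168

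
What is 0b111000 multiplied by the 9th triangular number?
Convert 0b111000 (binary) → 32 + 16 + 8 = 56 (decimal)
Convert the 9th triangular number (triangular index) → 9×10/2 = 45 (decimal)
Compute 56 × 45 = 2520
2520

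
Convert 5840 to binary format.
Convert 5840 (decimal) → 5840 = 4096 + 1024 + 512 + 128 + 64 + 16 → 0b1011011010000 (binary)
0b1011011010000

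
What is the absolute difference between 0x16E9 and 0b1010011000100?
Convert 0x16E9 (hexadecimal) → 1×4096 + 6×256 + 14×16 + 9 = 5865 (decimal)
Convert 0b1010011000100 (binary) → 4096 + 1024 + 128 + 64 + 4 = 5316 (decimal)
Compute |5865 - 5316| = 549
549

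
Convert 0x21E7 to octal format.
Convert 0x21E7 (hexadecimal) → 2×4096 + 1×256 + 14×16 + 7 = 8679 (decimal)
Convert 8679 (decimal) → 8679 = 2×4096 + 7×64 + 4×8 + 7 → 0o20747 (octal)
0o20747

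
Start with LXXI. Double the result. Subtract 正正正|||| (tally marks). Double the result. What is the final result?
Convert LXXI (Roman numeral) → 50 + 10 + 10 + 1 = 71 (decimal)
Start: 71
71 × 2 = 142
Convert 正正正|||| (tally marks) → 5 + 5 + 5 + 4 = 19 (decimal)
142 - 19 = 123
123 × 2 = 246
246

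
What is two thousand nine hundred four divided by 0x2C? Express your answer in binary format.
Convert two thousand nine hundred four (English words) → 2×1000 + 9×100 + 4 = 2904 (decimal)
Convert 0x2C (hexadecimal) → 2×16 + 12 = 44 (decimal)
Compute 2904 ÷ 44 = 66
Convert 66 (decimal) → 66 = 64 + 2 → 0b1000010 (binary)
0b1000010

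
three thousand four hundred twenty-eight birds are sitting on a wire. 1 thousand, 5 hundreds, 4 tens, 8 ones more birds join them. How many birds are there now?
Convert three thousand four hundred twenty-eight (English words) → 3×1000 + 4×100 + 28 = 3428 (decimal)
Convert 1 thousand, 5 hundreds, 4 tens, 8 ones (place-value notation) → 1×1000 + 5×100 + 4×10 + 8 = 1548 (decimal)
Compute 3428 + 1548 = 4976
4976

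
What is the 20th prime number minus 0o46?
The 20th prime number = 71
Convert 0o46 (octal) → 4×8 + 6 = 38 (decimal)
Compute 71 - 38 = 33
33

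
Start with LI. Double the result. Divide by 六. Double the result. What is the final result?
Convert LI (Roman numeral) → 50 + 1 = 51 (decimal)
Start: 51
51 × 2 = 102
Convert 六 (Chinese numeral) → 6 (decimal)
102 ÷ 6 = 17
17 × 2 = 34
34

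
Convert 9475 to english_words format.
Convert 9475 (decimal) → 9475 = 9×1000 + 4×100 + 75 → nine thousand four hundred seventy-five (English words)
nine thousand four hundred seventy-five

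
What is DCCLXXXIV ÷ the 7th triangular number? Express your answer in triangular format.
Convert DCCLXXXIV (Roman numeral) → 500 + 100 + 100 + 50 + 10 + 10 + 10 + 4 = 784 (decimal)
Convert the 7th triangular number (triangular index) → 7×8/2 = 28 (decimal)
Compute 784 ÷ 28 = 28
Convert 28 (decimal) → 28 = 7×8/2 → the 7th triangular number (triangular index)
the 7th triangular number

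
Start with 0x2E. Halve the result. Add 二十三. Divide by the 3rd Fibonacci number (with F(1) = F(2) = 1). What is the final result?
Convert 0x2E (hexadecimal) → 2×16 + 14 = 46 (decimal)
Start: 46
46 ÷ 2 = 23
Convert 二十三 (Chinese numeral) → 2×10 + 3 = 23 (decimal)
23 + 23 = 46
Convert the 3rd Fibonacci number (with F(1) = F(2) = 1) (Fibonacci index) → 1, 1, 2 → 2 (decimal)
46 ÷ 2 = 23
23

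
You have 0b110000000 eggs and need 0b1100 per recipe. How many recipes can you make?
Convert 0b110000000 (binary) → 256 + 128 = 384 (decimal)
Convert 0b1100 (binary) → 8 + 4 = 12 (decimal)
Compute 384 ÷ 12 = 32
32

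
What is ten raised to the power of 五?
Convert ten (English words) → 10 (decimal)
Convert 五 (Chinese numeral) → 5 (decimal)
Compute 10 ^ 5 = 100000
100000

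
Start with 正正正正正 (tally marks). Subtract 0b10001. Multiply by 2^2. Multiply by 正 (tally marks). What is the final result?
Convert 正正正正正 (tally marks) → 5 + 5 + 5 + 5 + 5 = 25 (decimal)
Start: 25
Convert 0b10001 (binary) → 16 + 1 = 17 (decimal)
25 - 17 = 8
Convert 2^2 (power) → 4 (decimal)
8 × 4 = 32
Convert 正 (tally marks) → 5 (decimal)
32 × 5 = 160
160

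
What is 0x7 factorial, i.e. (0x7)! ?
Convert 0x7 (hexadecimal) → 7 (decimal)
Compute 7! = 5040
5040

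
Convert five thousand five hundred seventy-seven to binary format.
Convert five thousand five hundred seventy-seven (English words) → 5×1000 + 5×100 + 77 = 5577 (decimal)
Convert 5577 (decimal) → 5577 = 4096 + 1024 + 256 + 128 + 64 + 8 + 1 → 0b1010111001001 (binary)
0b1010111001001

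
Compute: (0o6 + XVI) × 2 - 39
Convert 0o6 (octal) → 6 (decimal)
Convert XVI (Roman numeral) → 10 + 5 + 1 = 16 (decimal)
Expression in decimal: (6 + 16) × 2 - 39
Parentheses first: 6 + 16 = 22
Multiply: 22 × 2 = 44
Subtract: 44 - 39 = 5
5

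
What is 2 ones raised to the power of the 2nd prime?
Convert 2 ones (place-value notation) → 2 (decimal)
Convert the 2nd prime (prime index) → 3 (decimal)
Compute 2 ^ 3 = 8
8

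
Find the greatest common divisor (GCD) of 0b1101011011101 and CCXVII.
Convert 0b1101011011101 (binary) → 4096 + 2048 + 512 + 128 + 64 + 16 + 8 + 4 + 1 = 6877 (decimal)
Convert CCXVII (Roman numeral) → 100 + 100 + 10 + 5 + 1 + 1 = 217 (decimal)
Compute gcd(6877, 217) = 1
1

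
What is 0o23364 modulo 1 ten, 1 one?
Convert 0o23364 (octal) → 2×4096 + 3×512 + 3×64 + 6×8 + 4 = 9972 (decimal)
Convert 1 ten, 1 one (place-value notation) → 1×10 + 1 = 11 (decimal)
Compute 9972 mod 11 = 6
6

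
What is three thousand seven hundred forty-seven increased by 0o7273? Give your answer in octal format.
Convert three thousand seven hundred forty-seven (English words) → 3×1000 + 7×100 + 47 = 3747 (decimal)
Convert 0o7273 (octal) → 7×512 + 2×64 + 7×8 + 3 = 3771 (decimal)
Compute 3747 + 3771 = 7518
Convert 7518 (decimal) → 7518 = 1×4096 + 6×512 + 5×64 + 3×8 + 6 → 0o16536 (octal)
0o16536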